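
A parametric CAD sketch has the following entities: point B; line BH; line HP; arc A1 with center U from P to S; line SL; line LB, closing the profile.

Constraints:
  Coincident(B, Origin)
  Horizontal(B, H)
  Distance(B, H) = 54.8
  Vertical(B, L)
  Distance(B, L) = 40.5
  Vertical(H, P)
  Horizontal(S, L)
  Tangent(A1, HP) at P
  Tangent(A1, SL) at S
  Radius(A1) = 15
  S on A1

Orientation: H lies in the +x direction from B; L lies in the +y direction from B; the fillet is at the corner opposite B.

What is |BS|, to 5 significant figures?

56.783

B is at the origin; BH is horizontal with |BH| = 54.8 and H on the +x side, so H = (54.800, 0.0000). B and L share the same x with |BL| = 40.5 and L on the +y side, so L = (0.0000, 40.500). The virtual corner opposite B is at (54.800, 40.500). Tangency of A1 to HP means the radius UP is perpendicular to HP and A1 meets SL tangentially, so US is at right angles to SL, with radius 15.0, so the center U sits 15.0 in from both sides at U = (39.800, 25.500). That places the tangent points at P = (54.800, 25.500) on HP and S = (39.800, 40.500) on SL. Then |BS| = |S − B| = 56.783.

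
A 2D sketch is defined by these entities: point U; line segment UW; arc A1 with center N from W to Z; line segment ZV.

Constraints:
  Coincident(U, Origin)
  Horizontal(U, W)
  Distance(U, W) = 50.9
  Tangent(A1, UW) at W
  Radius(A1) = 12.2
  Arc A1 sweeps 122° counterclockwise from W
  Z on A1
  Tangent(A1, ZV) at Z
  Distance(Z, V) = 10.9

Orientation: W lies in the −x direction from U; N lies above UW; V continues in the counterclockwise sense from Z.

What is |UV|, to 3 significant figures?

54.1

U is at the origin; UW is horizontal with |UW| = 50.9 and W on the −x side, so W = (-50.9, 0.00). Since A1 is tangent to UW there, NW ⟂ UW, so N = W + (0, 12.2) = (-50.9, 12.2). On A1, W sits at bearing -90° from N; a 122° counterclockwise sweep puts Z at bearing 32°, so Z = N + 12.2·(cos 32°, sin 32°) = (-40.6, 18.7). Since A1 is tangent to ZV there, NZ ⟂ ZV, so ZV runs along (−sin 32°, cos 32°); with |ZV| = 10.9, V = (-46.3, 27.9). Then |UV| = |V − U| = 54.1.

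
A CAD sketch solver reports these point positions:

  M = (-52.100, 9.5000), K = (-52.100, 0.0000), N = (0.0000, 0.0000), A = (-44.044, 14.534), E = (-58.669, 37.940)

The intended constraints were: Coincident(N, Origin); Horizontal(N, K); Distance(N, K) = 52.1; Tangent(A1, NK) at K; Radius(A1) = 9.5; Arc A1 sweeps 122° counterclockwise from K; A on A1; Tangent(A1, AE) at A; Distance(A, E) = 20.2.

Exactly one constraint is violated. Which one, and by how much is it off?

Distance(A, E) = 20.2 — off by 7.40.

N = (0.00, 0.00) ✓; N.y = 0.00, K.y = 0.00 ✓; |NK| = 52.10 ✓; ∠(MK, KN) = 90.00° ✓; |MK| = 9.500 ✓; bearing(M→A) − bearing(M→K) = 122.0° ✓; |MA| = 9.499 ✓; ∠(MA, AE) = 90.00° ✓; |AE| = 27.60 ✗.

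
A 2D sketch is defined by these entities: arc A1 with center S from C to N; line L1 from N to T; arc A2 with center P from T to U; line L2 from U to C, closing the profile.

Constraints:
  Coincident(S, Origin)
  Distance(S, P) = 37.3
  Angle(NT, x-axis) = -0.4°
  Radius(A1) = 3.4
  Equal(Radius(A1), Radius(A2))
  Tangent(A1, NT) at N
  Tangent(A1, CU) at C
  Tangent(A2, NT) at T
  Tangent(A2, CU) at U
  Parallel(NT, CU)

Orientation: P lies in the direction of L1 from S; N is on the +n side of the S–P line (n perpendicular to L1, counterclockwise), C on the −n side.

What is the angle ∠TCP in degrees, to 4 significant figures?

5.124°

Tangency of A1 to both parallel lines with radius 3.4 puts N and C at S ± 3.4·n: N = (0.02374, 3.400), C = (-0.02374, -3.400). Equal radii place T and U the same way about P: T = P + 3.4·n = (37.32, 3.140), U = P − 3.4·n = (37.28, -3.660). Then cos ∠TCP = CT·CP / (|CT||CP|), giving 5.124°.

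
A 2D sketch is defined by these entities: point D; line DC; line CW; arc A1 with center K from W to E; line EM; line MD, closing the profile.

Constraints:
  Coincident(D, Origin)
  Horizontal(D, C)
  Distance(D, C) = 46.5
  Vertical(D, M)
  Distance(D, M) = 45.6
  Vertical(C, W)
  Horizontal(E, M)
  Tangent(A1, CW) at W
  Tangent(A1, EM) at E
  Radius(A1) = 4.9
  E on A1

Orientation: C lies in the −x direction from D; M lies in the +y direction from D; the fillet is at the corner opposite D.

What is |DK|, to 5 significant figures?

58.198

D is at the origin; DC is horizontal with |DC| = 46.5 and C on the −x side, so C = (-46.500, 0.0000). D and M share the same x with |DM| = 45.6 and M on the +y side, so M = (0.0000, 45.600). The virtual corner opposite D is at (-46.500, 45.600). The tangent condition forces KW to be normal to CW and tangency of A1 to EM means the radius KE is perpendicular to EM, with radius 4.9, so the center K sits 4.9 in from both sides at K = (-41.600, 40.700). Then |DK| = |K − D| = 58.198.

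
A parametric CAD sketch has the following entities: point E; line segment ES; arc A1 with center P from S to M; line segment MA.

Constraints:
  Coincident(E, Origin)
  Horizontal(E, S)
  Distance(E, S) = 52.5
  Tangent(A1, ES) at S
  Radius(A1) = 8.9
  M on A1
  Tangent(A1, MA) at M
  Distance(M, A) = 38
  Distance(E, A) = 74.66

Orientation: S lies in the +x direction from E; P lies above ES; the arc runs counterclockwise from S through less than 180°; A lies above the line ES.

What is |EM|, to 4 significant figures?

62.13

Checks: ∠(PS, SE) = 90.00° ✓; |PS| = 8.900 ✓; |PM| = 8.900 ✓; ∠(PM, MA) = 90.00° ✓; |MA| = 38.00 ✓; |EA| = 74.66 ✓.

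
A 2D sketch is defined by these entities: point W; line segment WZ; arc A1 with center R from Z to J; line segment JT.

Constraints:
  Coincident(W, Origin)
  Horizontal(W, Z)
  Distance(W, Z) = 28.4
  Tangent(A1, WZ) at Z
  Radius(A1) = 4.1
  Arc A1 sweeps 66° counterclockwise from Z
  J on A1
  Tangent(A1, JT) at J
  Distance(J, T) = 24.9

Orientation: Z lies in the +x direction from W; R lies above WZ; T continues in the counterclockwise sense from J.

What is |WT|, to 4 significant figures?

49.20

On A1, Z sits at bearing -90° from R; a 66° counterclockwise sweep puts J at bearing -24°, so J = R + 4.1·(cos -24°, sin -24°) = (32.15, 2.432). Since A1 is tangent to JT there, RJ ⟂ JT, so JT runs along (−sin -24°, cos -24°); with |JT| = 24.9, T = (42.27, 25.18). Then |WT| = |T − W| = 49.20.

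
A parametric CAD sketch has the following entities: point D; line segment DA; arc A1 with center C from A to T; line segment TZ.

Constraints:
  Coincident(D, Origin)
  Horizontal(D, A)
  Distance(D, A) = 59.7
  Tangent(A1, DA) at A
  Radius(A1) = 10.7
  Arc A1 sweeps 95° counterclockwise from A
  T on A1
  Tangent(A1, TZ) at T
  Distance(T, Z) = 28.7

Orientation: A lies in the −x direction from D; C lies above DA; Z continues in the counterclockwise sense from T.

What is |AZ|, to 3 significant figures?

41.0

D is at the origin; DA is horizontal with |DA| = 59.7 and A on the −x side, so A = (-59.7, 0.00). A1 meets DA tangentially, so CA is at right angles to DA, so C = A + (0, 10.7) = (-59.7, 10.7). On A1, A sits at bearing -90° from C; a 95° counterclockwise sweep puts T at bearing 5°, so T = C + 10.7·(cos 5°, sin 5°) = (-49.0, 11.6). The tangent condition forces CT to be normal to TZ, so TZ runs along (−sin 5°, cos 5°); with |TZ| = 28.7, Z = (-51.5, 40.2). Then |AZ| = |Z − A| = 41.0.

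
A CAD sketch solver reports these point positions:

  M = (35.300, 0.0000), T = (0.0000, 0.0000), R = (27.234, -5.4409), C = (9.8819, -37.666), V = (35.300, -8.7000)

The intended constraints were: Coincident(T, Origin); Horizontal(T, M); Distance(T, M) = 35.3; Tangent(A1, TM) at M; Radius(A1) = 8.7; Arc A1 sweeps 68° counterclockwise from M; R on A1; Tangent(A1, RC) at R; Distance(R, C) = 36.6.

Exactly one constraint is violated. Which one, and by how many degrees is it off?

Tangent(A1, RC) at R — off by 6.30°.

T = (0.00, 0.00) ✓; T.y = 0.00, M.y = 0.00 ✓; |TM| = 35.30 ✓; ∠(VM, MT) = 90.00° ✓; |VM| = 8.700 ✓; bearing(V→R) − bearing(V→M) = 68.00° ✓; |VR| = 8.700 ✓; ∠(VR, RC) = 96.30° ✗; |RC| = 36.60 ✓.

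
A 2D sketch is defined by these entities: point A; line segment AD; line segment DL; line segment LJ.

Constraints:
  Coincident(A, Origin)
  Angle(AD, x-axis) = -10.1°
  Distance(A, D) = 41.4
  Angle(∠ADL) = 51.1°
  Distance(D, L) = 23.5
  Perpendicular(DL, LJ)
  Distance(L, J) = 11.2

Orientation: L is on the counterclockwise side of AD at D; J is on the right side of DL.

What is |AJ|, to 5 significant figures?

43.491

∠ADL = 51.1°, so DL runs at -10.1° + (180° − 51.1°) = 118.80° from the x-axis; with |DL| = 23.5, L = D + 23.5·(cos 118.80°, sin 118.80°) = (29.437, 13.333). DL ⟂ LJ; with |LJ| = 11.2 on the right of DL, J = L + 11.2·(0.87631, 0.48175) = (39.252, 18.729). Then |AJ| = |J − A| = 43.491.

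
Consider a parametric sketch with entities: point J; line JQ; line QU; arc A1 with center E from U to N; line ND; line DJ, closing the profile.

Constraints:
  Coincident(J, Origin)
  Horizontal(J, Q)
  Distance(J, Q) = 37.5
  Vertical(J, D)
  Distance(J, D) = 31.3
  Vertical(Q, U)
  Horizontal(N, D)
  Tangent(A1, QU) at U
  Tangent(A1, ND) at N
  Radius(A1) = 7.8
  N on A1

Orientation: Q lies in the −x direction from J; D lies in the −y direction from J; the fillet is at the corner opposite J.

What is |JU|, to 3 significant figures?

44.3

J is at the origin; J and Q share the same y with |JQ| = 37.5 and Q on the −x side, so Q = (-37.5, 0.00). J and D share the same x with |JD| = 31.3 and D on the −y side, so D = (0.00, -31.3). The virtual corner opposite J is at (-37.5, -31.3). The tangent condition forces EU to be normal to QU and A1 meets ND tangentially, so EN is at right angles to ND, with radius 7.8, so the center E sits 7.8 in from both sides at E = (-29.7, -23.5). That places the tangent points at U = (-37.5, -23.5) on QU and N = (-29.7, -31.3) on ND. Then |JU| = |U − J| = 44.3.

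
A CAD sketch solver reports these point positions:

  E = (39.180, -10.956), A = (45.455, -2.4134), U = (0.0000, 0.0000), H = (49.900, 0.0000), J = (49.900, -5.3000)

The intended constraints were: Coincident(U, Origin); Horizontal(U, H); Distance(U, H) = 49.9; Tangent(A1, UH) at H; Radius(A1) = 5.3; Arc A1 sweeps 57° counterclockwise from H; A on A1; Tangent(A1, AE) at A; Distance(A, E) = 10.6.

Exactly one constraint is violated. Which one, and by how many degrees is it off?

Tangent(A1, AE) at A — off by 3.30°.

U = (0.00, 0.00) ✓; U.y = 0.00, H.y = 0.00 ✓; |UH| = 49.90 ✓; ∠(JH, HU) = 90.00° ✓; |JH| = 5.300 ✓; bearing(J→A) − bearing(J→H) = 57.00° ✓; |JA| = 5.300 ✓; ∠(JA, AE) = 93.30° ✗; |AE| = 10.60 ✓.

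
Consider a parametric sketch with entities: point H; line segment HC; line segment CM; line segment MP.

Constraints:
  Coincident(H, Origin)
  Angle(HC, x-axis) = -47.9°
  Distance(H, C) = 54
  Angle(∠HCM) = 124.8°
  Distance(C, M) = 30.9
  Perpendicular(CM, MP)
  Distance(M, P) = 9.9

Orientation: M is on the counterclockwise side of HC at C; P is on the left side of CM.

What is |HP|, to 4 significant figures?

70.68

∠HCM = 124.8°, so CM runs at -47.9° + (180° − 124.8°) = 7.300° from the x-axis; with |CM| = 30.9, M = C + 30.9·(cos 7.300°, sin 7.300°) = (66.85, -36.14). CM is perpendicular to MP; with |MP| = 9.9 on the left of CM, P = M + 9.9·(-0.1271, 0.9919) = (65.59, -26.32). Then |HP| = |P − H| = 70.68.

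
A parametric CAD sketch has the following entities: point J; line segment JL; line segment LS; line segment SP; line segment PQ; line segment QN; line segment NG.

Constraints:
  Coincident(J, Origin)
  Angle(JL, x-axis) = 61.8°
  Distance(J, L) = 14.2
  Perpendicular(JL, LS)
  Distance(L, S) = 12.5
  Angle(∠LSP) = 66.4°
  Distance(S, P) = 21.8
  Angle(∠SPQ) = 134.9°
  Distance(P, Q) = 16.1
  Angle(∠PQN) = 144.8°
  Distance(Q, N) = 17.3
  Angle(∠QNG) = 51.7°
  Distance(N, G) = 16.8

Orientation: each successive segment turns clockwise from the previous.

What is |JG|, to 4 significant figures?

15.02

∠PQN = 144.8° gives QN at 137.9° from the x-axis; with |QN| = 17.3, N = (-28.22, 6.659). ∠QNG = 51.7° gives NG at 9.600° from the x-axis; with |NG| = 16.8, G = (-11.66, 9.461). Then |JG| = |G − J| = 15.02.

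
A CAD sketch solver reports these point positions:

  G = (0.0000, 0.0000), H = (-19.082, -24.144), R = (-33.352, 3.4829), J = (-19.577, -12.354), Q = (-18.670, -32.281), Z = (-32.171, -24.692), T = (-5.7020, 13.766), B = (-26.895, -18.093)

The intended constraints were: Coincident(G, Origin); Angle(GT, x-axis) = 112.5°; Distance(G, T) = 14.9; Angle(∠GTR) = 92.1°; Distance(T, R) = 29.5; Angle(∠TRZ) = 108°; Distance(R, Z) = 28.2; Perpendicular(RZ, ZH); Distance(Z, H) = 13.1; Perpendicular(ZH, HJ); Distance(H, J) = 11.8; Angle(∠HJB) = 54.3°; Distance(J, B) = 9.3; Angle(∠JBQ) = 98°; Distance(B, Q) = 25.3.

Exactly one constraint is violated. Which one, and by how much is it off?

Distance(B, Q) = 25.3 — off by 8.90.

G = (0.00, 0.00) ✓; GT at 112.5° ✓; |GT| = 14.90 ✓; ∠GTR = 92.10° ✓; |TR| = 29.50 ✓; ∠TRZ = 108.0° ✓; |RZ| = 28.20 ✓; ∠(RZ, ZH) = 90.00° ✓; |ZH| = 13.10 ✓; ∠(ZH, HJ) = 90.01° ✓; |HJ| = 11.80 ✓; ∠HJB = 54.30° ✓; |JB| = 9.300 ✓; ∠JBQ = 98.00° ✓; |BQ| = 16.40 ✗.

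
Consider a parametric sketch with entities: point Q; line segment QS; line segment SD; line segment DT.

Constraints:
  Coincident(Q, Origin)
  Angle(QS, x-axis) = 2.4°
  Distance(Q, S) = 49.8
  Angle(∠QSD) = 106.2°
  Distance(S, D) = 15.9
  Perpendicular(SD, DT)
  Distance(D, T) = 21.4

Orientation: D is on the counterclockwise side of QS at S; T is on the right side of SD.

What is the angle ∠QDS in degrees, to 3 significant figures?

58.1°

Q is at the origin; QS runs at 2.4° with length 49.8, so S = 49.8·(cos 2.4°, sin 2.4°) = (49.8, 2.09). ∠QSD = 106.2°, so SD runs at 2.4° + (180° − 106.2°) = 76.2° from the x-axis; with |SD| = 15.9, D = S + 15.9·(cos 76.2°, sin 76.2°) = (53.5, 17.5). Then cos ∠QDS = DQ·DS / (|DQ||DS|), giving 58.1°.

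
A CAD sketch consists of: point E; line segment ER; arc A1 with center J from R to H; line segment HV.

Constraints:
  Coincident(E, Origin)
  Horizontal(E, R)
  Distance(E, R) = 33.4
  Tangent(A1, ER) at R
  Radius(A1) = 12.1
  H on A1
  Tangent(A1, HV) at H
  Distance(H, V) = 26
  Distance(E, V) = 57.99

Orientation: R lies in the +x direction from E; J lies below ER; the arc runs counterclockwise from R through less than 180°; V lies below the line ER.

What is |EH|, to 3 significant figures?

32.1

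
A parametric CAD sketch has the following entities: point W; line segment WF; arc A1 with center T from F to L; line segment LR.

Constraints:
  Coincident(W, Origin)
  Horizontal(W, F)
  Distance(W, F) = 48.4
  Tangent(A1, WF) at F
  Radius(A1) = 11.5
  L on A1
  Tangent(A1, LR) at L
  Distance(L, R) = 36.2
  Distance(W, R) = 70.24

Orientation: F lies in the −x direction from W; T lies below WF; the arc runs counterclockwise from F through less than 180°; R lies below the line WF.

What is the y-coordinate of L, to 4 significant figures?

-14.55

Checks: |TF| = 11.50 ✓; |TL| = 11.50 ✓; ∠(TL, LR) = 90.00° ✓; |LR| = 36.20 ✓; |WR| = 70.24 ✓.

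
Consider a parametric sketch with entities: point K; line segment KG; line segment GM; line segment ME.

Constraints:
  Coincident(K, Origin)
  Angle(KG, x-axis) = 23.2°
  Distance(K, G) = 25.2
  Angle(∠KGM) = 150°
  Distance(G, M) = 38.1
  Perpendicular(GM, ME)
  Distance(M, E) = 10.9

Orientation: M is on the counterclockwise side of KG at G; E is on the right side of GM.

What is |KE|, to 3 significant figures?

64.4

K is at the origin; KG runs at 23.2° with length 25.2, so G = 25.2·(cos 23.2°, sin 23.2°) = (23.2, 9.93). ∠KGM = 150.0°, so GM runs at 23.2° + (180° − 150.0°) = 53.2° from the x-axis; with |GM| = 38.1, M = G + 38.1·(cos 53.2°, sin 53.2°) = (46.0, 40.4). GM ⟂ ME; with |ME| = 10.9 on the right of GM, E = M + 10.9·(0.801, -0.599) = (54.7, 33.9). Then |KE| = |E − K| = 64.4.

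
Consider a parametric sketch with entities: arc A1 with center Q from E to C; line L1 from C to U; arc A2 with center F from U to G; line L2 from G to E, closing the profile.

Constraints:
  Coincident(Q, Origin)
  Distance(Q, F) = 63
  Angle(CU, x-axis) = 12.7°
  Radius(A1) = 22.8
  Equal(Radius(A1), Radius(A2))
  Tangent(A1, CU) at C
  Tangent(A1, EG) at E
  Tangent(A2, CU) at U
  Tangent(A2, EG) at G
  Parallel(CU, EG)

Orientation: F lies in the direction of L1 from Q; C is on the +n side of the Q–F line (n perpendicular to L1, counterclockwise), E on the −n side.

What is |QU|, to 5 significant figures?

66.999

The slot axis is L1's direction at 12.7°, so u = (cos 12.7°, sin 12.7°) = (0.97553, 0.21985) and n = (−sin 12.7°, cos 12.7°) = (-0.21985, 0.97553). Q is at the origin and F lies 63.0 along u from Q, so F = 63.0·u = (61.459, 13.850). Tangency of A1 to both parallel lines with radius 22.8 puts C and E at Q ± 22.8·n: C = (-5.0125, 22.242), E = (5.0125, -22.242). Equal radii place U and G the same way about F: U = F + 22.8·n = (56.446, 36.092), G = F − 22.8·n = (66.471, -8.3919). Then |QU| = |U − Q| = 66.999.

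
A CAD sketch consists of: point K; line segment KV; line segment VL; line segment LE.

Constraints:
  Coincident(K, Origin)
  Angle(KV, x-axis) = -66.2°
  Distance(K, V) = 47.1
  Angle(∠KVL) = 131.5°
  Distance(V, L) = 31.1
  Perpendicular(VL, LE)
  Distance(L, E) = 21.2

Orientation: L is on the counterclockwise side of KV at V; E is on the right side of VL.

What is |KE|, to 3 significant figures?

84.1

∠KVL = 131.5°, so VL runs at -66.2° + (180° − 131.5°) = -17.7° from the x-axis; with |VL| = 31.1, L = V + 31.1·(cos -17.7°, sin -17.7°) = (48.6, -52.6). VL ⟂ LE; with |LE| = 21.2 on the right of VL, E = L + 21.2·(-0.304, -0.953) = (42.2, -72.7). Then |KE| = |E − K| = 84.1.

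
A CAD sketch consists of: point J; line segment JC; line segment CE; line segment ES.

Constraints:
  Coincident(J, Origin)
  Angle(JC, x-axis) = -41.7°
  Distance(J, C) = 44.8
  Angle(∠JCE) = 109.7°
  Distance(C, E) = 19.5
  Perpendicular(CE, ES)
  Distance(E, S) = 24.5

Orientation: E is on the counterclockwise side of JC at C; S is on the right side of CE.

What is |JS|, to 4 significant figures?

75.12

J is at the origin; JC runs at -41.7° with length 44.8, so C = 44.8·(cos -41.7°, sin -41.7°) = (33.45, -29.80). ∠JCE = 109.7°, so CE runs at -41.7° + (180° − 109.7°) = 28.60° from the x-axis; with |CE| = 19.5, E = C + 19.5·(cos 28.60°, sin 28.60°) = (50.57, -20.47). CE ⟂ ES; with |ES| = 24.5 on the right of CE, S = E + 24.5·(0.4787, -0.8780) = (62.30, -41.98). Then |JS| = |S − J| = 75.12.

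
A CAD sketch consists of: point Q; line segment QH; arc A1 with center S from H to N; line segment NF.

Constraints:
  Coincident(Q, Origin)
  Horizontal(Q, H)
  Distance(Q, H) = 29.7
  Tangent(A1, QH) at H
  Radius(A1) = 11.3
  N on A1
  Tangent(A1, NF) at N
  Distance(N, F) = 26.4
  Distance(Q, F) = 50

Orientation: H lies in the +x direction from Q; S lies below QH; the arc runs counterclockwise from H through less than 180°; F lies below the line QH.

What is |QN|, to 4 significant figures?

25.02

Q is at the origin; Q and H share the same y with |QH| = 29.7 and H on the +x side, so H = (29.70, 0.000). Tangency of A1 to QH means the radius SH is perpendicular to QH, so S = H + (0, -11.3) = (29.70, -11.30). Since SN ⟂ NF (tangency), |SF| = √(11.3² + 26.4²) = 28.72 regardless of where N sits on A1. So F lies on both circle(Q, 50.0) and circle(S, 28.72); the below-QH intersection is F = (29.98, -40.02). N is the foot of the tangent from F: N = (19.36, -15.85).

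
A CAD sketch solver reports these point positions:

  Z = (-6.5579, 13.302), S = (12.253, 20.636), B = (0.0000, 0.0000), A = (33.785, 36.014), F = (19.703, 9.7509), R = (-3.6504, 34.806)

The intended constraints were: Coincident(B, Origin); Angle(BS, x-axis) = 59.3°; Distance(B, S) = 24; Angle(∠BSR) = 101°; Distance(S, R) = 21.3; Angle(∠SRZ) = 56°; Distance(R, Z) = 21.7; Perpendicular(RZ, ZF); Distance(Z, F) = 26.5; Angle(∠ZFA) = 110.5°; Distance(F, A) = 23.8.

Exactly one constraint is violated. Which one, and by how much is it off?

Distance(F, A) = 23.8 — off by 6.00.

B = (0.00, 0.00) ✓; BS at 59.30° ✓; |BS| = 24.00 ✓; ∠BSR = 101.0° ✓; |SR| = 21.30 ✓; ∠SRZ = 56.00° ✓; |RZ| = 21.70 ✓; ∠(RZ, ZF) = 90.00° ✓; |ZF| = 26.50 ✓; ∠ZFA = 110.5° ✓; |FA| = 29.80 ✗.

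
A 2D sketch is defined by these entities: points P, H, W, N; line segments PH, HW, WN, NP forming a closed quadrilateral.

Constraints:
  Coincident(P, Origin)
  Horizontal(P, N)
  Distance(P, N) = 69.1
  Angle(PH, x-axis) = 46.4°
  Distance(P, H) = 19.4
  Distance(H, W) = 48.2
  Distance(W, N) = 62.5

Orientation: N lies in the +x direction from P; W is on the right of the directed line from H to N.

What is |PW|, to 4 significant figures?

37.91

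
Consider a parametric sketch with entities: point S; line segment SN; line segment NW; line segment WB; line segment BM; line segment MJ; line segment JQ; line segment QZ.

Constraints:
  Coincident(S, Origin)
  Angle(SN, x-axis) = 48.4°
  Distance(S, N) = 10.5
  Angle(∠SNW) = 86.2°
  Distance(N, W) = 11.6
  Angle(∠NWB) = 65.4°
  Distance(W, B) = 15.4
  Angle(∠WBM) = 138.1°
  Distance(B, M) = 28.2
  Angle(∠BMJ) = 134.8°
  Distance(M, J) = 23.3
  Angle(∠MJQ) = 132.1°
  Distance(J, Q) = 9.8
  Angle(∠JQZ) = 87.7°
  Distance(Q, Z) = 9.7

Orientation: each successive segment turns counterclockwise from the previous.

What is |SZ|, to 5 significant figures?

37.700

S is at the origin; SN runs at 48.4° with length 10.5, so N = (6.9712, 7.8519). ∠SNW = 86.2° gives NW at 142.20° from the x-axis; with |NW| = 11.6, W = (-2.1946, 14.962). ∠NWB = 65.4° gives WB at -103.20° from the x-axis; with |WB| = 15.4, B = (-5.7112, -0.031513). ∠WBM = 138.1° gives BM at -61.300° from the x-axis; with |BM| = 28.2, M = (7.8311, -24.767). ∠BMJ = 134.8° gives MJ at -16.100° from the x-axis; with |MJ| = 23.3, J = (30.217, -31.228). ∠MJQ = 132.1° gives JQ at 31.800° from the x-axis; with |JQ| = 9.8, Q = (38.546, -26.064). ∠JQZ = 87.7° gives QZ at 124.10° from the x-axis; with |QZ| = 9.7, Z = (33.108, -18.032). Then |SZ| = |Z − S| = 37.700.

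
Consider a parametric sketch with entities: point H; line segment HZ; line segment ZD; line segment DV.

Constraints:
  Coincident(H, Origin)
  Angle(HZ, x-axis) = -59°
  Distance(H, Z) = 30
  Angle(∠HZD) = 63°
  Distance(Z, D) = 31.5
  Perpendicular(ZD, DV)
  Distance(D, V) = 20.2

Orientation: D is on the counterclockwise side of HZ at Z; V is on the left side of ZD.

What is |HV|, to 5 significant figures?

19.035

H is at the origin; HZ runs at -59.0° with length 30.0, so Z = 30.0·(cos -59.0°, sin -59.0°) = (15.451, -25.715). ∠HZD = 63.0°, so ZD runs at -59.0° + (180° − 63.0°) = 58.000° from the x-axis; with |ZD| = 31.5, D = Z + 31.5·(cos 58.000°, sin 58.000°) = (32.144, 0.99850). ZD ⟂ DV; with |DV| = 20.2 on the left of ZD, V = D + 20.2·(-0.84805, 0.52992) = (15.013, 11.703). Then |HV| = |V − H| = 19.035.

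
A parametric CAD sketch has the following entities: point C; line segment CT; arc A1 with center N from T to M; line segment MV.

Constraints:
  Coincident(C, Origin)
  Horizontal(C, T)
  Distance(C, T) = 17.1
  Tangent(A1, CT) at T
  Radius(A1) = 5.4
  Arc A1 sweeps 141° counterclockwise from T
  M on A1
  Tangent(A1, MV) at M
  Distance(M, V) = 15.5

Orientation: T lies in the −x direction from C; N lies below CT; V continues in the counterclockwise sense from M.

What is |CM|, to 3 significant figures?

22.6

C is at the origin; CT is horizontal with |CT| = 17.1 and T on the −x side, so T = (-17.1, 0.00). A1 meets CT tangentially, so NT is at right angles to CT, so N = T + (0, -5.4) = (-17.1, -5.40). On A1, T sits at bearing 90° from N; a 141° counterclockwise sweep puts M at bearing 231°, so M = N + 5.4·(cos 231°, sin 231°) = (-20.5, -9.60). Then |CM| = |M − C| = 22.6.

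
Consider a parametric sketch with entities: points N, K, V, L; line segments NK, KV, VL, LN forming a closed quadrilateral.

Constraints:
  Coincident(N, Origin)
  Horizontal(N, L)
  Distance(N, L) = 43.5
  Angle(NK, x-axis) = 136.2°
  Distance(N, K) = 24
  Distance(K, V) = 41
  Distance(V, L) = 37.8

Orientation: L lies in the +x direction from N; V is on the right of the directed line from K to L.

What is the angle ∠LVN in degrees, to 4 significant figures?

97.05°

Checks: |KV| = 41.00 ✓; |VL| = 37.80 ✓.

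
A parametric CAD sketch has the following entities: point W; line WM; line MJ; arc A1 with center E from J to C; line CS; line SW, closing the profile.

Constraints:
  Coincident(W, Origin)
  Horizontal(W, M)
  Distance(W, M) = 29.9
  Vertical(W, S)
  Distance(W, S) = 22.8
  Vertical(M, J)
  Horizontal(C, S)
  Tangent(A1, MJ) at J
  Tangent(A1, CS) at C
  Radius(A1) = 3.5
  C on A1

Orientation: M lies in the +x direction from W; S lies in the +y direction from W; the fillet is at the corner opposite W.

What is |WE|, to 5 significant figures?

32.702

W is at the origin; WM is horizontal with |WM| = 29.9 and M on the +x side, so M = (29.900, 0.0000). W and S share the same x with |WS| = 22.8 and S on the +y side, so S = (0.0000, 22.800). The virtual corner opposite W is at (29.900, 22.800). Tangency of A1 to MJ means the radius EJ is perpendicular to MJ and since A1 is tangent to CS there, EC ⟂ CS, with radius 3.5, so the center E sits 3.5 in from both sides at E = (26.400, 19.300). Then |WE| = |E − W| = 32.702.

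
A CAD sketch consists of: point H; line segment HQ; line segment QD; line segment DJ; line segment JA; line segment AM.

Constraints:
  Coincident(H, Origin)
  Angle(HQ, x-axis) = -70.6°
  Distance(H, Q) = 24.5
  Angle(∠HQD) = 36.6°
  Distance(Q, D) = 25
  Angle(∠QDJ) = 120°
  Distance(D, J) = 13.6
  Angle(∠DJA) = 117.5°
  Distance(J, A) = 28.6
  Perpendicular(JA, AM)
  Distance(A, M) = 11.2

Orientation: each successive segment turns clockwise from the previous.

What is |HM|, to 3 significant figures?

19.9

H is at the origin; HQ runs at -70.6° with length 24.5, so Q = (8.14, -23.1). ∠HQD = 36.6° gives QD at 146° from the x-axis; with |QD| = 25.0, D = (-12.6, -9.13). ∠QDJ = 120.0° gives DJ at 86.0° from the x-axis; with |DJ| = 13.6, J = (-11.6, 4.44). ∠DJA = 117.5° gives JA at 23.5° from the x-axis; with |JA| = 28.6, A = (14.6, 15.8). JA is perpendicular to AM, so AM runs at -66.5°; with |AM| = 11.2, M = (19.1, 5.57). Then |HM| = |M − H| = 19.9.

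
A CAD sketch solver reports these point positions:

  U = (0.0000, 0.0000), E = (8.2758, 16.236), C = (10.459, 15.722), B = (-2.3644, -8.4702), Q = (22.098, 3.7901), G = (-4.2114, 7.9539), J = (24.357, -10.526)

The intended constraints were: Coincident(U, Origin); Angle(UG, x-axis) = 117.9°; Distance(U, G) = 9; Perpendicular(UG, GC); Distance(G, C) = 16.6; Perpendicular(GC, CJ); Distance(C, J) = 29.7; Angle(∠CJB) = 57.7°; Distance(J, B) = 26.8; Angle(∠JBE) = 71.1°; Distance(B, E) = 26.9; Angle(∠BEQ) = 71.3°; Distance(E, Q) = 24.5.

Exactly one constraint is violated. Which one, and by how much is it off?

Distance(E, Q) = 24.5 — off by 5.90.

U = (0.00, 0.00) ✓; UG at 117.9° ✓; |UG| = 9.000 ✓; ∠(UG, GC) = 90.00° ✓; |GC| = 16.60 ✓; ∠(GC, CJ) = 90.00° ✓; |CJ| = 29.70 ✓; ∠CJB = 57.70° ✓; |JB| = 26.80 ✓; ∠JBE = 71.10° ✓; |BE| = 26.90 ✓; ∠BEQ = 71.30° ✓; |EQ| = 18.60 ✗.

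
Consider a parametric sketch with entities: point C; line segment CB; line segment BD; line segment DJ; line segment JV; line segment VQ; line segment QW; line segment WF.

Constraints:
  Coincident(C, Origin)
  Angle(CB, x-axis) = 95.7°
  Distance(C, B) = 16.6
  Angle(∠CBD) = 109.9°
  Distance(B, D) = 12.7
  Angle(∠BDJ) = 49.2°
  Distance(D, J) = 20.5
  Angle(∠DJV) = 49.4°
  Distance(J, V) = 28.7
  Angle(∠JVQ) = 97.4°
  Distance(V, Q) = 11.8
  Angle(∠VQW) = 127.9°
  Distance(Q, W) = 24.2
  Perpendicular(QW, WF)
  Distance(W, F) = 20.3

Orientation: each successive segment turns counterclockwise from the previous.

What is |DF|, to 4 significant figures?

14.60

∠VQW = 127.9° gives QW at -158.1° from the x-axis; with |QW| = 24.2, W = (-26.31, 24.67). The perpendicularity gives WF at right angles to QW, so WF runs at -68.10°; with |WF| = 20.3, F = (-18.74, 5.835). Then |DF| = |F − D| = 14.60.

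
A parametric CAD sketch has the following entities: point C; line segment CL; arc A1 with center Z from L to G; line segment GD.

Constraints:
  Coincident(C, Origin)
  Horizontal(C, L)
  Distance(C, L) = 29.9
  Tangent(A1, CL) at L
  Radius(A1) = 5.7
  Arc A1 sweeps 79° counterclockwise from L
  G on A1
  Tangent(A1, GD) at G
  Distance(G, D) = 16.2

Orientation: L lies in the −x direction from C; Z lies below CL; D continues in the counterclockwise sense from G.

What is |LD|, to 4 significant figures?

22.28

C is at the origin; C and L share the same y with |CL| = 29.9 and L on the −x side, so L = (-29.90, 0.000). Tangency of A1 to CL means the radius ZL is perpendicular to CL, so Z = L + (0, -5.7) = (-29.90, -5.700). On A1, L sits at bearing 90° from Z; a 79° counterclockwise sweep puts G at bearing 169°, so G = Z + 5.7·(cos 169°, sin 169°) = (-35.50, -4.612). The tangent condition forces ZG to be normal to GD, so GD runs along (−sin 169°, cos 169°); with |GD| = 16.2, D = (-38.59, -20.51). Then |LD| = |D − L| = 22.28.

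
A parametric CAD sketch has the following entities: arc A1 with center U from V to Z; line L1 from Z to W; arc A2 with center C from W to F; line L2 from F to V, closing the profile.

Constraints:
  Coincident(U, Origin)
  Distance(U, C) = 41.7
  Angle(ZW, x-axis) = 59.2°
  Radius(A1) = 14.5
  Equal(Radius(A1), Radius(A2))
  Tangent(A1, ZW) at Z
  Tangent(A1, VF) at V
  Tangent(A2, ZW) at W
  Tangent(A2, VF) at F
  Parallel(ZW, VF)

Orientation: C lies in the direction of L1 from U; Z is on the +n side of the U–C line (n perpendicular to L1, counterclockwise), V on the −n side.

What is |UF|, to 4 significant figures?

44.15

Tangency of A1 to both parallel lines with radius 14.5 puts Z and V at U ± 14.5·n: Z = (-12.45, 7.425), V = (12.45, -7.425). Equal radii place W and F the same way about C: W = C + 14.5·n = (8.897, 43.24), F = C − 14.5·n = (33.81, 28.39). Then |UF| = |F − U| = 44.15.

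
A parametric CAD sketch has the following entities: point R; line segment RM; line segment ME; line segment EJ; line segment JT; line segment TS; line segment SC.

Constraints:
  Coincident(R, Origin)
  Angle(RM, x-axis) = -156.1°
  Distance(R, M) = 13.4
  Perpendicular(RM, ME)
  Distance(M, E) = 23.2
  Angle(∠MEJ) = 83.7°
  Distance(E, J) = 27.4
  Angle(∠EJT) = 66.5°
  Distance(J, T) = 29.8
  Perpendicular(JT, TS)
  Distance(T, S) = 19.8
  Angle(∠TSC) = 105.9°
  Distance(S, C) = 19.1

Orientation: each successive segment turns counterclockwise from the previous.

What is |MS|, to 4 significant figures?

6.329

R is at the origin; RM runs at -156.1° with length 13.4, so M = (-12.25, -5.429). RM ⟂ ME, so ME runs at -66.10°; with |ME| = 23.2, E = (-2.852, -26.64). ∠MEJ = 83.7° gives EJ at 30.20° from the x-axis; with |EJ| = 27.4, J = (20.83, -12.86). ∠EJT = 66.5° gives JT at 143.7° from the x-axis; with |JT| = 29.8, T = (-3.187, 4.785). JT ⟂ TS, so TS runs at -126.3°; with |TS| = 19.8, S = (-14.91, -11.17). Then |MS| = |S − M| = 6.329.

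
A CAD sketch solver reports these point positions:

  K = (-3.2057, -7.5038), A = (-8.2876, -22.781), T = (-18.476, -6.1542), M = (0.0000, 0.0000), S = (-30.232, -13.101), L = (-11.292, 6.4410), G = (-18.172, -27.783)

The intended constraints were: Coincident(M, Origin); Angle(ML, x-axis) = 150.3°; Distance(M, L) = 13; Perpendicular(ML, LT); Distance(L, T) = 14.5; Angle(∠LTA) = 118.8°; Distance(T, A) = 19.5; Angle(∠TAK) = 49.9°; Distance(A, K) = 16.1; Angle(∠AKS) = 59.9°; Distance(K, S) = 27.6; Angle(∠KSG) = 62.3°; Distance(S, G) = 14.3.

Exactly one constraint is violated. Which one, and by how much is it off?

Distance(S, G) = 14.3 — off by 4.70.

M = (0.00, 0.00) ✓; ML at 150.3° ✓; |ML| = 13.00 ✓; ∠(ML, LT) = 90.00° ✓; |LT| = 14.50 ✓; ∠LTA = 118.8° ✓; |TA| = 19.50 ✓; ∠TAK = 49.90° ✓; |AK| = 16.10 ✓; ∠AKS = 59.90° ✓; |KS| = 27.60 ✓; ∠KSG = 62.30° ✓; |SG| = 19.00 ✗.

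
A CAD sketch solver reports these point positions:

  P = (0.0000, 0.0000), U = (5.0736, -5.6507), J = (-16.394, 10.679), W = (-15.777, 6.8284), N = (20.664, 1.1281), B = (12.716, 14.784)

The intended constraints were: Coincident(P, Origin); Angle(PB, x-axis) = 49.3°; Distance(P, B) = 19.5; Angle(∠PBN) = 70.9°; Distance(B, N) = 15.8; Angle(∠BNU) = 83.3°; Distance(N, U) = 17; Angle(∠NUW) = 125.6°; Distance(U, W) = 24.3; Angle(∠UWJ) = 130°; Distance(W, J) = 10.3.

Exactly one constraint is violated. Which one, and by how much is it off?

Distance(W, J) = 10.3 — off by 6.40.

P = (0.00, 0.00) ✓; PB at 49.30° ✓; |PB| = 19.50 ✓; ∠PBN = 70.90° ✓; |BN| = 15.80 ✓; ∠BNU = 83.30° ✓; |NU| = 17.00 ✓; ∠NUW = 125.6° ✓; |UW| = 24.30 ✓; ∠UWJ = 130.0° ✓; |WJ| = 3.900 ✗.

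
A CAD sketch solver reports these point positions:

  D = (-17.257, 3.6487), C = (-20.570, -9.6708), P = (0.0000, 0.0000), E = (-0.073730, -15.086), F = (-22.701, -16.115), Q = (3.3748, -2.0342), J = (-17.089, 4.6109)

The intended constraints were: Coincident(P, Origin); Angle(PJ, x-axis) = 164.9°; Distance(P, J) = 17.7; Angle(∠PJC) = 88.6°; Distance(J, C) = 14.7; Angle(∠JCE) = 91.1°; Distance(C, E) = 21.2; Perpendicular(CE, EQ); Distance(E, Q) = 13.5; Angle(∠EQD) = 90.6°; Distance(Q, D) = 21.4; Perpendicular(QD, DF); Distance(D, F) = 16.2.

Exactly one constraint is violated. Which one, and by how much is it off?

Distance(D, F) = 16.2 — off by 4.30.

P = (0.00, 0.00) ✓; PJ at 164.9° ✓; |PJ| = 17.70 ✓; ∠PJC = 88.60° ✓; |JC| = 14.70 ✓; ∠JCE = 91.10° ✓; |CE| = 21.20 ✓; ∠(CE, EQ) = 90.00° ✓; |EQ| = 13.50 ✓; ∠EQD = 90.60° ✓; |QD| = 21.40 ✓; ∠(QD, DF) = 90.00° ✓; |DF| = 20.50 ✗.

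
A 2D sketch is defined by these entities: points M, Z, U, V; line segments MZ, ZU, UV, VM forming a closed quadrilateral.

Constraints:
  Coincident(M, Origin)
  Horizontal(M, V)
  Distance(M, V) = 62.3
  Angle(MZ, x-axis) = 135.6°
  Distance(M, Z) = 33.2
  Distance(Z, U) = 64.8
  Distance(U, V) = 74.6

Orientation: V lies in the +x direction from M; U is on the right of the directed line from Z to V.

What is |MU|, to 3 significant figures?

37.9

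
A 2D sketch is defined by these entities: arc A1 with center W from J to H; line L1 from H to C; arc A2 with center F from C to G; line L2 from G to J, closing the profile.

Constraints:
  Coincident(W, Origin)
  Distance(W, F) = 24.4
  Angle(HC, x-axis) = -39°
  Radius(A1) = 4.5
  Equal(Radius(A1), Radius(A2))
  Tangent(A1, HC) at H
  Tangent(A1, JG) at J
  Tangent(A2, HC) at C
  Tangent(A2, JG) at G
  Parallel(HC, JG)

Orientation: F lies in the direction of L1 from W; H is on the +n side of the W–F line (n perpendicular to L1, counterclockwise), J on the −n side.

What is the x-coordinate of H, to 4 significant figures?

2.832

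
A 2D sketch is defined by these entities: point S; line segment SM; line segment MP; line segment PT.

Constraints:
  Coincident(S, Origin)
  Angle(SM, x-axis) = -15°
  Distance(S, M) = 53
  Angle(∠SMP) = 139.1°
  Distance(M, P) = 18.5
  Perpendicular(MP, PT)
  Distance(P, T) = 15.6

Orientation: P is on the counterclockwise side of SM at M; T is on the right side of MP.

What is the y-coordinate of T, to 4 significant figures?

-19.67

S is at the origin; SM runs at -15.0° with length 53.0, so M = 53.0·(cos -15.0°, sin -15.0°) = (51.19, -13.72). ∠SMP = 139.1°, so MP runs at -15.0° + (180° − 139.1°) = 25.90° from the x-axis; with |MP| = 18.5, P = M + 18.5·(cos 25.90°, sin 25.90°) = (67.84, -5.637). The perpendicularity gives PT at right angles to MP; with |PT| = 15.6 on the right of MP, T = P + 15.6·(0.4368, -0.8996) = (74.65, -19.67). So T.y = -19.67.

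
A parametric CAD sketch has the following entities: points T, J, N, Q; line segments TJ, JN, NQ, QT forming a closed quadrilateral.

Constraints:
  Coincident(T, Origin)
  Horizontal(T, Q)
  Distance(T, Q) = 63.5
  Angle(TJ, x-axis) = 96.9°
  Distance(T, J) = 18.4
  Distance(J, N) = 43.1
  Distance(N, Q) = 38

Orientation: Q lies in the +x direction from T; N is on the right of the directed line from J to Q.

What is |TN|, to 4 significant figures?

30.50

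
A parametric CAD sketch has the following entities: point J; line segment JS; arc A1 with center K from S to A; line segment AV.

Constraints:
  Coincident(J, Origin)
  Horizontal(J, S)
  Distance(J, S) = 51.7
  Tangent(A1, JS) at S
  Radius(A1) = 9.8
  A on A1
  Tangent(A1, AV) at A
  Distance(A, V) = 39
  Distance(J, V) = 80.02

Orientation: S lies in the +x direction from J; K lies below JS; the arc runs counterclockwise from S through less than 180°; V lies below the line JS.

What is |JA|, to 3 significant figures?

45.9

J is at the origin; J and S share the same y with |JS| = 51.7 and S on the +x side, so S = (51.7, 0.00). A1 meets JS tangentially, so KS is at right angles to JS, so K = S + (0, -9.8) = (51.7, -9.80). Since KA ⟂ AV (tangency), |KV| = √(9.8² + 39.0²) = 40.2 regardless of where A sits on A1. So V lies on both circle(J, 80.02) and circle(K, 40.2); the below-JS intersection is V = (63.9, -48.1). A is the foot of the tangent from V: A = (43.4, -15.0).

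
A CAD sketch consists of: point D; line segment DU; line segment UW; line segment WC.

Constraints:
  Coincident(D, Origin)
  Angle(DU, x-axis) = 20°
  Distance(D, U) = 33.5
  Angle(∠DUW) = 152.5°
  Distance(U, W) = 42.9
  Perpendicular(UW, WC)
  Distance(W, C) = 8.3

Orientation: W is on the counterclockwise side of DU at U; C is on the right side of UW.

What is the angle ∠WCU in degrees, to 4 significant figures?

79.05°

D is at the origin; DU runs at 20.0° with length 33.5, so U = 33.5·(cos 20.0°, sin 20.0°) = (31.48, 11.46). ∠DUW = 152.5°, so UW runs at 20.0° + (180° − 152.5°) = 47.50° from the x-axis; with |UW| = 42.9, W = U + 42.9·(cos 47.50°, sin 47.50°) = (60.46, 43.09). UW is perpendicular to WC; with |WC| = 8.3 on the right of UW, C = W + 8.3·(0.7373, -0.6756) = (66.58, 37.48). Then cos ∠WCU = CW·CU / (|CW||CU|), giving 79.05°.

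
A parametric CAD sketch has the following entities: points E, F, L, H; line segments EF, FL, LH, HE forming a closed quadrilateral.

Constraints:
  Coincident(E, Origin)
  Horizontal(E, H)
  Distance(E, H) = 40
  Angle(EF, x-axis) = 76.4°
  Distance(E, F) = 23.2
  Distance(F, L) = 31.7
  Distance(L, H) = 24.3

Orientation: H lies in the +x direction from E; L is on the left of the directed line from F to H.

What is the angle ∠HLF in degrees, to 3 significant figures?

94.0°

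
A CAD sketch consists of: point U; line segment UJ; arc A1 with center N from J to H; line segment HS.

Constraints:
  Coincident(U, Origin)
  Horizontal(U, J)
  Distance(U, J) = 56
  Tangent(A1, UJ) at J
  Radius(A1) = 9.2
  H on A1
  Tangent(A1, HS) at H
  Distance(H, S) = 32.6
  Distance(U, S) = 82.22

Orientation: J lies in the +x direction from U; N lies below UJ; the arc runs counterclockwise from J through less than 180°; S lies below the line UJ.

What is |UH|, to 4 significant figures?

51.91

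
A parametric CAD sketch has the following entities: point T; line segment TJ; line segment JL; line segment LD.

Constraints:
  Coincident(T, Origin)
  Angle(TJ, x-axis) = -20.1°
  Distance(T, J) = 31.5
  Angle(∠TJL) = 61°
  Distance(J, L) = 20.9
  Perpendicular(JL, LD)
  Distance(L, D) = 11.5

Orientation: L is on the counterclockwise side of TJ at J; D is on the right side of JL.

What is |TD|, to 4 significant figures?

39.45

∠TJL = 61.0°, so JL runs at -20.1° + (180° − 61.0°) = 98.90° from the x-axis; with |JL| = 20.9, L = J + 20.9·(cos 98.90°, sin 98.90°) = (26.35, 9.823). The perpendicularity gives LD at right angles to JL; with |LD| = 11.5 on the right of JL, D = L + 11.5·(0.9880, 0.1547) = (37.71, 11.60). Then |TD| = |D − T| = 39.45.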